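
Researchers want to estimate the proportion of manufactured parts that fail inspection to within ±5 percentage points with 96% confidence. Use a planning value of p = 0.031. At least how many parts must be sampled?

For a proportion with margin E = 0.05 at 96% confidence, z = 2.054.
n = p̂(1−p̂)(z/E)² = 0.031 × 0.969 × (2.054/0.05)² = 50.69
Round up: n = 51.

51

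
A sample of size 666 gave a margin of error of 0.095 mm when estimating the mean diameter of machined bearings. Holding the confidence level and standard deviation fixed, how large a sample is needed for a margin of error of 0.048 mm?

Margin of error scales as 1/√n, so n₂ = n₁·(E₁/E₂)².
n₂ = 666 × (0.095/0.048)² = 666 × 3.917 = 2608.72
Round up: n₂ = 2609.

n = 2609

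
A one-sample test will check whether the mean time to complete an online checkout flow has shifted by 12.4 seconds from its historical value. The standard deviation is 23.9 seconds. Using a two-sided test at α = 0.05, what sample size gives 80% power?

For a one-sample z-test, n = ((z_{α/2} + z_β)·σ/δ)².
z_{α/2} = 1.960 (two-sided α = 0.05); z_β = 0.842 (power 80% → β = 0.2).
n = (2.802 × 23.9 / 12.4)² = 29.17
Round up: n = 30.

n = 30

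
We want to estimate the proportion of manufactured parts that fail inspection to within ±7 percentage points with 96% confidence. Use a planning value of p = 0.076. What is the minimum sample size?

For a proportion with margin E = 0.07 at 96% confidence, z = 2.054.
n = p̂(1−p̂)(z/E)² = 0.076 × 0.924 × (2.054/0.07)² = 60.46
Round up: n = 61.

61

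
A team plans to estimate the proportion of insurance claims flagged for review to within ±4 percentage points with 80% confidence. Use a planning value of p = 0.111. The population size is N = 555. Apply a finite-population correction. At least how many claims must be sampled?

n = 86

For a proportion with margin E = 0.04 at 80% confidence, z = 1.282.
n = p̂(1−p̂)(z/E)² = 0.111 × 0.889 × (1.282/0.04)² = 101.36 — call this n₀.
Finite-population correction with N = 555: n = n₀ / (1 + (n₀−1)/N) = 101.36 / 1.181 = 85.83
Round up: n = 86.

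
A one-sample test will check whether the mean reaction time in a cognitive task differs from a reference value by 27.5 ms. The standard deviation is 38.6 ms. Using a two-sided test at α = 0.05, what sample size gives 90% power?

For a one-sample z-test, n = ((z_{α/2} + z_β)·σ/δ)².
z_{α/2} = 1.960 (two-sided α = 0.05); z_β = 1.282 (power 90% → β = 0.1).
n = (3.242 × 38.6 / 27.5)² = 20.71
Round up: n = 21.

n = 21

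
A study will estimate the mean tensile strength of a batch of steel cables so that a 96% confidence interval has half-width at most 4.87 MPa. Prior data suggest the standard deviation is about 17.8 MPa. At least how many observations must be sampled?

For a mean, the margin of error is E = z·σ/√n, so n = (zσ/E)².
At 96% confidence, z = 2.054.
n = (2.054 × 17.8 / 4.87)² = 56.36
Round up: n = 57.

57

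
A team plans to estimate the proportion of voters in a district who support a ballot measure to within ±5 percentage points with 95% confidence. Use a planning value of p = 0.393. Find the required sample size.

For a proportion with margin E = 0.05 at 95% confidence, z = 1.960.
n = p̂(1−p̂)(z/E)² = 0.393 × 0.607 × (1.960/0.05)² = 366.57
Round up: n = 367.

n = 367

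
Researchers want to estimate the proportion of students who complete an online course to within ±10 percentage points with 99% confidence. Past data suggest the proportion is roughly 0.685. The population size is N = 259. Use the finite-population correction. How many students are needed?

n = 93

For a proportion with margin E = 0.1 at 99% confidence, z = 2.576.
n = p̂(1−p̂)(z/E)² = 0.685 × 0.315 × (2.576/0.1)² = 143.18 — call this n₀.
Finite-population correction with N = 259: n = n₀ / (1 + (n₀−1)/N) = 143.18 / 1.549 = 92.43
Round up: n = 93.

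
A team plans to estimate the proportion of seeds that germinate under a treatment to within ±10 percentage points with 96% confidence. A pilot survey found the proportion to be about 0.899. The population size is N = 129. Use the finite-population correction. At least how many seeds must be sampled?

For a proportion with margin E = 0.1 at 96% confidence, z = 2.054.
n = p̂(1−p̂)(z/E)² = 0.899 × 0.101 × (2.054/0.1)² = 38.31 — call this n₀.
Finite-population correction with N = 129: n = n₀ / (1 + (n₀−1)/N) = 38.31 / 1.289 = 29.72
Round up: n = 30.

30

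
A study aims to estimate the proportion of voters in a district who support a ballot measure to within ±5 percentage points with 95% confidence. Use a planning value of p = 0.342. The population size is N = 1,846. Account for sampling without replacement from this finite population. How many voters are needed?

For a proportion with margin E = 0.05 at 95% confidence, z = 1.960.
n = p̂(1−p̂)(z/E)² = 0.342 × 0.658 × (1.960/0.05)² = 345.80 — call this n₀.
Finite-population correction with N = 1,846: n = n₀ / (1 + (n₀−1)/N) = 345.80 / 1.187 = 291.32
Round up: n = 292.

292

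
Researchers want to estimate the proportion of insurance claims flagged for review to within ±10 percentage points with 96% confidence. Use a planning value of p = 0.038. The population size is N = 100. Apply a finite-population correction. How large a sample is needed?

14

For a proportion with margin E = 0.1 at 96% confidence, z = 2.054.
n = p̂(1−p̂)(z/E)² = 0.038 × 0.962 × (2.054/0.1)² = 15.42 — call this n₀.
Finite-population correction with N = 100: n = n₀ / (1 + (n₀−1)/N) = 15.42 / 1.144 = 13.48
Round up: n = 14.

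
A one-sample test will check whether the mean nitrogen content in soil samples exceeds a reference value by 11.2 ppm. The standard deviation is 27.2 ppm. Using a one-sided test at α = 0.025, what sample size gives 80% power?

47

For a one-sample z-test, n = ((z_α + z_β)·σ/δ)².
z_α = 1.960 (one-sided α = 0.025); z_β = 0.842 (power 80% → β = 0.2).
n = (2.802 × 27.2 / 11.2)² = 46.31
Round up: n = 47.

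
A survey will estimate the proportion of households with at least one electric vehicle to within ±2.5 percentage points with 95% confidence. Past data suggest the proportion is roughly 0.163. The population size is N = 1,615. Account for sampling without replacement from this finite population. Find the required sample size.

For a proportion with margin E = 0.025 at 95% confidence, z = 1.960.
n = p̂(1−p̂)(z/E)² = 0.163 × 0.837 × (1.960/0.025)² = 838.58 — call this n₀.
Finite-population correction with N = 1,615: n = n₀ / (1 + (n₀−1)/N) = 838.58 / 1.519 = 552.06
Round up: n = 553.

553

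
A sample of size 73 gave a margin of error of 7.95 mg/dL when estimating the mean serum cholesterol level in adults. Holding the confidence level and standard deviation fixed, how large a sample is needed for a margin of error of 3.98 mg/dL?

Margin of error scales as 1/√n, so n₂ = n₁·(E₁/E₂)².
n₂ = 73 × (7.95/3.98)² = 73 × 3.99 = 291.27
Round up: n₂ = 292.

292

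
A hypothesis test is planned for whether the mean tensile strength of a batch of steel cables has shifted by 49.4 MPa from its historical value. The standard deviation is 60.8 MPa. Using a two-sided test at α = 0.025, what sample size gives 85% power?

For a one-sample z-test, n = ((z_{α/2} + z_β)·σ/δ)².
z_{α/2} = 2.241 (two-sided α = 0.025); z_β = 1.036 (power 85% → β = 0.15).
n = (3.277 × 60.8 / 49.4)² = 16.27
Round up: n = 17.

17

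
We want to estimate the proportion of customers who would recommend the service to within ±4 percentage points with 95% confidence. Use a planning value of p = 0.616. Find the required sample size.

568

For a proportion with margin E = 0.04 at 95% confidence, z = 1.960.
n = p̂(1−p̂)(z/E)² = 0.616 × 0.384 × (1.960/0.04)² = 567.94
Round up: n = 568.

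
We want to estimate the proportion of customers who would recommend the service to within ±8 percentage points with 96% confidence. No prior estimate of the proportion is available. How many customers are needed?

n = 165

For a proportion with margin E = 0.08 at 96% confidence, z = 2.054.
With no prior estimate, use p = 0.5, which maximizes p(1−p) at 0.25.
n = 0.25 × (z/E)² = 0.25 × (2.054/0.08)² = 164.80
Round up: n = 165.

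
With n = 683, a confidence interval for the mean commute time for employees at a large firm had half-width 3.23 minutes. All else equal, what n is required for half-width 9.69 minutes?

Margin of error scales as 1/√n, so n₂ = n₁·(E₁/E₂)².
n₂ = 683 × (3.23/9.69)² = 683 × 0.1111 = 75.88
Round up: n₂ = 76.

76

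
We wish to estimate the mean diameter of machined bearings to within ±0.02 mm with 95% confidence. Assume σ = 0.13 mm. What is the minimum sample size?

For a mean, the margin of error is E = z·σ/√n, so n = (zσ/E)².
At 95% confidence, z = 1.960.
n = (1.960 × 0.13 / 0.02)² = 162.31
Round up: n = 163.

163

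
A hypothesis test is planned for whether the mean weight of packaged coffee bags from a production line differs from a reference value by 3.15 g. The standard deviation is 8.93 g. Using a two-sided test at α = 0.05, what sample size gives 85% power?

73

For a one-sample z-test, n = ((z_{α/2} + z_β)·σ/δ)².
z_{α/2} = 1.960 (two-sided α = 0.05); z_β = 1.036 (power 85% → β = 0.15).
n = (2.996 × 8.93 / 3.15)² = 72.14
Round up: n = 73.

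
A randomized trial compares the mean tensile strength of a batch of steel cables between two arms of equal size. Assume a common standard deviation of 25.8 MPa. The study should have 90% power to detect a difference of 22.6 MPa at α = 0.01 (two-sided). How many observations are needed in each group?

For two equal groups, n per group = 2·((z_{α/2} + z_β)·σ/δ)².
z_{α/2} = 2.576; z_β = 1.282 (power 90%).
n = 2 × (3.858 × 25.8 / 22.6)² = 2 × 19.40 = 38.80
Round up: n = 39 per group.

39 per group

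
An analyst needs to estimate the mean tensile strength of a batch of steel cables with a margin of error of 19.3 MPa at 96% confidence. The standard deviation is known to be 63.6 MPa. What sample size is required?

For a mean, the margin of error is E = z·σ/√n, so n = (zσ/E)².
At 96% confidence, z = 2.054.
n = (2.054 × 63.6 / 19.3)² = 45.81
Round up: n = 46.

46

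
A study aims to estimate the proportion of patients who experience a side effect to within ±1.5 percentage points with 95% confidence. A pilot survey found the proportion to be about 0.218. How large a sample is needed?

For a proportion with margin E = 0.015 at 95% confidence, z = 1.960.
n = p̂(1−p̂)(z/E)² = 0.218 × 0.782 × (1.960/0.015)² = 2910.67
Round up: n = 2911.

2911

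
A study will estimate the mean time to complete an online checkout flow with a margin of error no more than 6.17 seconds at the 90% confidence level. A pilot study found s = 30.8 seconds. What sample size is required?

68

For a mean, the margin of error is E = z·σ/√n, so n = (zσ/E)².
At 90% confidence, z = 1.645.
n = (1.645 × 30.8 / 6.17)² = 67.43
Round up: n = 68.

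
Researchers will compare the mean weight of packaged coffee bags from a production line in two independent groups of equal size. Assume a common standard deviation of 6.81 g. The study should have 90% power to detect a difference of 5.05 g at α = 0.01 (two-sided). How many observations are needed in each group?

For two equal groups, n per group = 2·((z_{α/2} + z_β)·σ/δ)².
z_{α/2} = 2.576; z_β = 1.282 (power 90%).
n = 2 × (3.858 × 6.81 / 5.05)² = 2 × 27.07 = 54.14
Round up: n = 55 per group.

55 per group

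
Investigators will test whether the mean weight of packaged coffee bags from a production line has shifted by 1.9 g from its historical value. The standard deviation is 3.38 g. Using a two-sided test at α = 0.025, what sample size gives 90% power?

For a one-sample z-test, n = ((z_{α/2} + z_β)·σ/δ)².
z_{α/2} = 2.241 (two-sided α = 0.025); z_β = 1.282 (power 90% → β = 0.1).
n = (3.523 × 3.38 / 1.9)² = 39.28
Round up: n = 40.

40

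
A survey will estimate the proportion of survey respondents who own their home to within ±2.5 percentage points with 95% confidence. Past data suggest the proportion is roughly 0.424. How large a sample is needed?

For a proportion with margin E = 0.025 at 95% confidence, z = 1.960.
n = p̂(1−p̂)(z/E)² = 0.424 × 0.576 × (1.960/0.025)² = 1501.14
Round up: n = 1502.

n = 1502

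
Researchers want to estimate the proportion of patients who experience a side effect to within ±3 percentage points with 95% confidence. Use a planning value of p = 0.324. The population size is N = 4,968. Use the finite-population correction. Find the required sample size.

787

For a proportion with margin E = 0.03 at 95% confidence, z = 1.960.
n = p̂(1−p̂)(z/E)² = 0.324 × 0.676 × (1.960/0.03)² = 934.89 — call this n₀.
Finite-population correction with N = 4,968: n = n₀ / (1 + (n₀−1)/N) = 934.89 / 1.188 = 786.94
Round up: n = 787.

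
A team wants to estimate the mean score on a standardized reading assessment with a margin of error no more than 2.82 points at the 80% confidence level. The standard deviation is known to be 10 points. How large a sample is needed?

For a mean, the margin of error is E = z·σ/√n, so n = (zσ/E)².
At 80% confidence, z = 1.282.
n = (1.282 × 10 / 2.82)² = 20.67
Round up: n = 21.

21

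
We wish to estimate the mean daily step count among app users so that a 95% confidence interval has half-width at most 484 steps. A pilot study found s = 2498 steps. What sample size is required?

For a mean, the margin of error is E = z·σ/√n, so n = (zσ/E)².
At 95% confidence, z = 1.960.
n = (1.960 × 2498 / 484)² = 102.33
Round up: n = 103.

n = 103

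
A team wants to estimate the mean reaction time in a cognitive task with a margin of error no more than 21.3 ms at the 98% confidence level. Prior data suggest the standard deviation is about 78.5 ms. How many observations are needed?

n = 74

For a mean, the margin of error is E = z·σ/√n, so n = (zσ/E)².
At 98% confidence, z = 2.326.
n = (2.326 × 78.5 / 21.3)² = 73.49
Round up: n = 74.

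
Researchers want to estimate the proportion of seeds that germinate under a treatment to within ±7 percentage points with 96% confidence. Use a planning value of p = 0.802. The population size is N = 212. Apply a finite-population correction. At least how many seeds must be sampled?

84

For a proportion with margin E = 0.07 at 96% confidence, z = 2.054.
n = p̂(1−p̂)(z/E)² = 0.802 × 0.198 × (2.054/0.07)² = 136.72 — call this n₀.
Finite-population correction with N = 212: n = n₀ / (1 + (n₀−1)/N) = 136.72 / 1.64 = 83.37
Round up: n = 84.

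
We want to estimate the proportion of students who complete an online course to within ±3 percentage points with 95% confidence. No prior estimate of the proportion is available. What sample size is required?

1068

For a proportion with margin E = 0.03 at 95% confidence, z = 1.960.
With no prior estimate, use p = 0.5, which maximizes p(1−p) at 0.25.
n = 0.25 × (z/E)² = 0.25 × (1.960/0.03)² = 1067.11
Round up: n = 1068.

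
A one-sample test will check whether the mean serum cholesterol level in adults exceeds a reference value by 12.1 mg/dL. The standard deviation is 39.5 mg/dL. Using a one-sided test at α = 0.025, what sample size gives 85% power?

96

For a one-sample z-test, n = ((z_α + z_β)·σ/δ)².
z_α = 1.960 (one-sided α = 0.025); z_β = 1.036 (power 85% → β = 0.15).
n = (2.996 × 39.5 / 12.1)² = 95.65
Round up: n = 96.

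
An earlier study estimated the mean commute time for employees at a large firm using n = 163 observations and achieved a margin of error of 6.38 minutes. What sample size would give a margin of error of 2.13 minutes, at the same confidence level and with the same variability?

1463

Margin of error scales as 1/√n, so n₂ = n₁·(E₁/E₂)².
n₂ = 163 × (6.38/2.13)² = 163 × 8.972 = 1462.44
Round up: n₂ = 1463.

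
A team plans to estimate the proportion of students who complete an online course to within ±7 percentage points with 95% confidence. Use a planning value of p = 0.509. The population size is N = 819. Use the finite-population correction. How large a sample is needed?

For a proportion with margin E = 0.07 at 95% confidence, z = 1.960.
n = p̂(1−p̂)(z/E)² = 0.509 × 0.491 × (1.960/0.07)² = 195.94 — call this n₀.
Finite-population correction with N = 819: n = n₀ / (1 + (n₀−1)/N) = 195.94 / 1.238 = 158.27
Round up: n = 159.

n = 159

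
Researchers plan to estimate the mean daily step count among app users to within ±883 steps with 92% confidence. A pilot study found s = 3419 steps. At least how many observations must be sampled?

For a mean, the margin of error is E = z·σ/√n, so n = (zσ/E)².
At 92% confidence, z = 1.751.
n = (1.751 × 3419 / 883)² = 45.97
Round up: n = 46.

46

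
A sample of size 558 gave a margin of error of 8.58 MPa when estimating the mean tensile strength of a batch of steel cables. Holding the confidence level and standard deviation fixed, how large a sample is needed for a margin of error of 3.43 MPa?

Margin of error scales as 1/√n, so n₂ = n₁·(E₁/E₂)².
n₂ = 558 × (8.58/3.43)² = 558 × 6.257 = 3491.41
Round up: n₂ = 3492.

3492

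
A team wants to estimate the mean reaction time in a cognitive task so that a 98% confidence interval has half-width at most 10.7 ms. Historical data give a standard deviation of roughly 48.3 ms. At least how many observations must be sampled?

For a mean, the margin of error is E = z·σ/√n, so n = (zσ/E)².
At 98% confidence, z = 2.326.
n = (2.326 × 48.3 / 10.7)² = 110.24
Round up: n = 111.

111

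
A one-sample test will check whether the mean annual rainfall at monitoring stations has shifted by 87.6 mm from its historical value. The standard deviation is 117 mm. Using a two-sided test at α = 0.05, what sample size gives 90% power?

19

For a one-sample z-test, n = ((z_{α/2} + z_β)·σ/δ)².
z_{α/2} = 1.960 (two-sided α = 0.05); z_β = 1.282 (power 90% → β = 0.1).
n = (3.242 × 117 / 87.6)² = 18.75
Round up: n = 19.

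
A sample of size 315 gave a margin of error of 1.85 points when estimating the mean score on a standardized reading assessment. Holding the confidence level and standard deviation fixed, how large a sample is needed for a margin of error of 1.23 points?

Margin of error scales as 1/√n, so n₂ = n₁·(E₁/E₂)².
n₂ = 315 × (1.85/1.23)² = 315 × 2.262 = 712.53
Round up: n₂ = 713.

713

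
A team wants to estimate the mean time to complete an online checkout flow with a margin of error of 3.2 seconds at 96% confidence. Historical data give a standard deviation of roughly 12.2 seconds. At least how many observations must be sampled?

62

For a mean, the margin of error is E = z·σ/√n, so n = (zσ/E)².
At 96% confidence, z = 2.054.
n = (2.054 × 12.2 / 3.2)² = 61.32
Round up: n = 62.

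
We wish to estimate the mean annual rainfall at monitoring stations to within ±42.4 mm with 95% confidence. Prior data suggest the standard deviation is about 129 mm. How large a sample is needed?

n = 36

For a mean, the margin of error is E = z·σ/√n, so n = (zσ/E)².
At 95% confidence, z = 1.960.
n = (1.960 × 129 / 42.4)² = 35.56
Round up: n = 36.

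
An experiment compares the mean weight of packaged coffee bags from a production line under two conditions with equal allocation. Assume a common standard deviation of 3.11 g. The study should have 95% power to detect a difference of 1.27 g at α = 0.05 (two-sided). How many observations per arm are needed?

For two equal groups, n per group = 2·((z_{α/2} + z_β)·σ/δ)².
z_{α/2} = 1.960; z_β = 1.645 (power 95%).
n = 2 × (3.605 × 3.11 / 1.27)² = 2 × 77.93 = 155.86
Round up: n = 156 per group.

156 per group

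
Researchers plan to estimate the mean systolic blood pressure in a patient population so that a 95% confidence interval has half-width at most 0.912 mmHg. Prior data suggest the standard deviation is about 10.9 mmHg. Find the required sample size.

For a mean, the margin of error is E = z·σ/√n, so n = (zσ/E)².
At 95% confidence, z = 1.960.
n = (1.960 × 10.9 / 0.912)² = 548.75
Round up: n = 549.

549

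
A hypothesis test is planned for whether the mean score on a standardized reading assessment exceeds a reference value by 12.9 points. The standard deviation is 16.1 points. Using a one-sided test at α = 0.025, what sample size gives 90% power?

17

For a one-sample z-test, n = ((z_α + z_β)·σ/δ)².
z_α = 1.960 (one-sided α = 0.025); z_β = 1.282 (power 90% → β = 0.1).
n = (3.242 × 16.1 / 12.9)² = 16.37
Round up: n = 17.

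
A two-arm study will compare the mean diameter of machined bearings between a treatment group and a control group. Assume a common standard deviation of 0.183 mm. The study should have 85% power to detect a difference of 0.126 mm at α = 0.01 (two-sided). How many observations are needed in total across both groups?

For two equal groups, n per group = 2·((z_{α/2} + z_β)·σ/δ)².
z_{α/2} = 2.576; z_β = 1.036 (power 85%).
n = 2 × (3.612 × 0.183 / 0.126)² = 2 × 27.52 = 55.04
Round up: n = 56 per group.
Total across both groups: 2 × 56 = 112.

112 total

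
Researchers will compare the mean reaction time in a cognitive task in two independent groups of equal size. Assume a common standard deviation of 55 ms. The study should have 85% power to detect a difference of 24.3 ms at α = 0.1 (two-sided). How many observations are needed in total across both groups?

For two equal groups, n per group = 2·((z_{α/2} + z_β)·σ/δ)².
z_{α/2} = 1.645; z_β = 1.036 (power 85%).
n = 2 × (2.681 × 55 / 24.3)² = 2 × 36.82 = 73.64
Round up: n = 74 per group.
Total across both groups: 2 × 74 = 148.

148 total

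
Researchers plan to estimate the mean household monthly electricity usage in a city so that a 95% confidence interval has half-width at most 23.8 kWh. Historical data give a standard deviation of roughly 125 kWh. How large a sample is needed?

For a mean, the margin of error is E = z·σ/√n, so n = (zσ/E)².
At 95% confidence, z = 1.960.
n = (1.960 × 125 / 23.8)² = 105.97
Round up: n = 106.

106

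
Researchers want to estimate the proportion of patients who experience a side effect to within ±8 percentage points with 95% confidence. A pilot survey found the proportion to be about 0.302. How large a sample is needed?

n = 127

For a proportion with margin E = 0.08 at 95% confidence, z = 1.960.
n = p̂(1−p̂)(z/E)² = 0.302 × 0.698 × (1.960/0.08)² = 126.53
Round up: n = 127.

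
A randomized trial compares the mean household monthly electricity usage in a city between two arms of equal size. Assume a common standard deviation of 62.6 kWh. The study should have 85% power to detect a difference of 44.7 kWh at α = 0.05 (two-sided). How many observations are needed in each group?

36 per group

For two equal groups, n per group = 2·((z_{α/2} + z_β)·σ/δ)².
z_{α/2} = 1.960; z_β = 1.036 (power 85%).
n = 2 × (2.996 × 62.6 / 44.7)² = 2 × 17.60 = 35.20
Round up: n = 36 per group.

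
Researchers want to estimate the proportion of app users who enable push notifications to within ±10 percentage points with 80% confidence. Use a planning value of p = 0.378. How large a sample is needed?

39

For a proportion with margin E = 0.1 at 80% confidence, z = 1.282.
n = p̂(1−p̂)(z/E)² = 0.378 × 0.622 × (1.282/0.1)² = 38.64
Round up: n = 39.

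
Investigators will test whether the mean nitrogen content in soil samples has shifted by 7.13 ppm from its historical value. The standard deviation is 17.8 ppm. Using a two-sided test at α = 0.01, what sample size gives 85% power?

n = 82

For a one-sample z-test, n = ((z_{α/2} + z_β)·σ/δ)².
z_{α/2} = 2.576 (two-sided α = 0.01); z_β = 1.036 (power 85% → β = 0.15).
n = (3.612 × 17.8 / 7.13)² = 81.31
Round up: n = 82.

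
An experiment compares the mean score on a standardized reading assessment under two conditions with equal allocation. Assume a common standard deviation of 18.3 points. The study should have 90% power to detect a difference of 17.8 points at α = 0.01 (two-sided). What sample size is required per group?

32 per group

For two equal groups, n per group = 2·((z_{α/2} + z_β)·σ/δ)².
z_{α/2} = 2.576; z_β = 1.282 (power 90%).
n = 2 × (3.858 × 18.3 / 17.8)² = 2 × 15.73 = 31.46
Round up: n = 32 per group.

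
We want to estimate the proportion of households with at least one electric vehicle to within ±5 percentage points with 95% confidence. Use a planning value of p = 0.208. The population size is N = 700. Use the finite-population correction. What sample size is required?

For a proportion with margin E = 0.05 at 95% confidence, z = 1.960.
n = p̂(1−p̂)(z/E)² = 0.208 × 0.792 × (1.960/0.05)² = 253.14 — call this n₀.
Finite-population correction with N = 700: n = n₀ / (1 + (n₀−1)/N) = 253.14 / 1.36 = 186.13
Round up: n = 187.

n = 187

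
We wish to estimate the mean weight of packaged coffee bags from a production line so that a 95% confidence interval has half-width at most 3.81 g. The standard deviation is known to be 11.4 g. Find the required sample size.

35

For a mean, the margin of error is E = z·σ/√n, so n = (zσ/E)².
At 95% confidence, z = 1.960.
n = (1.960 × 11.4 / 3.81)² = 34.39
Round up: n = 35.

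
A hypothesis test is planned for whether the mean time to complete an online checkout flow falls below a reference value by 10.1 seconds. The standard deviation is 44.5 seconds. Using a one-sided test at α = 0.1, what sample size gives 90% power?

n = 128

For a one-sample z-test, n = ((z_α + z_β)·σ/δ)².
z_α = 1.282 (one-sided α = 0.1); z_β = 1.282 (power 90% → β = 0.1).
n = (2.564 × 44.5 / 10.1)² = 127.62
Round up: n = 128.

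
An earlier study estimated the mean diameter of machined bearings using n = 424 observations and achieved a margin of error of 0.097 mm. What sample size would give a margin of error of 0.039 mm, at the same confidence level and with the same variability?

Margin of error scales as 1/√n, so n₂ = n₁·(E₁/E₂)².
n₂ = 424 × (0.097/0.039)² = 424 × 6.186 = 2622.86
Round up: n₂ = 2623.

2623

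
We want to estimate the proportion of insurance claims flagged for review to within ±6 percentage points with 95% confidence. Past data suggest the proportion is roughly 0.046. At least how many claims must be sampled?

For a proportion with margin E = 0.06 at 95% confidence, z = 1.960.
n = p̂(1−p̂)(z/E)² = 0.046 × 0.954 × (1.960/0.06)² = 46.83
Round up: n = 47.

47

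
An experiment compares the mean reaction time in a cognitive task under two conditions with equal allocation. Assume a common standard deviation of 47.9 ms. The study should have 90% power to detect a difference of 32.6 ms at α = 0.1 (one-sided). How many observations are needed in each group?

For two equal groups, n per group = 2·((z_α + z_β)·σ/δ)².
z_α = 1.282; z_β = 1.282 (power 90%).
n = 2 × (2.564 × 47.9 / 32.6)² = 2 × 14.19 = 28.38
Round up: n = 29 per group.

29 per group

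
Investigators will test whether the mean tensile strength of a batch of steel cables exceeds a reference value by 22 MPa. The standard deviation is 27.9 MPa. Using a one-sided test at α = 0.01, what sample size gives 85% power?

19

For a one-sample z-test, n = ((z_α + z_β)·σ/δ)².
z_α = 2.326 (one-sided α = 0.01); z_β = 1.036 (power 85% → β = 0.15).
n = (3.362 × 27.9 / 22)² = 18.18
Round up: n = 19.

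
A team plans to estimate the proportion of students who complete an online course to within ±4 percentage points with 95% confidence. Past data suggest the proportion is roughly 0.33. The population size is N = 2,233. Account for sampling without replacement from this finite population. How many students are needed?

430

For a proportion with margin E = 0.04 at 95% confidence, z = 1.960.
n = p̂(1−p̂)(z/E)² = 0.33 × 0.67 × (1.960/0.04)² = 530.86 — call this n₀.
Finite-population correction with N = 2,233: n = n₀ / (1 + (n₀−1)/N) = 530.86 / 1.237 = 429.15
Round up: n = 430.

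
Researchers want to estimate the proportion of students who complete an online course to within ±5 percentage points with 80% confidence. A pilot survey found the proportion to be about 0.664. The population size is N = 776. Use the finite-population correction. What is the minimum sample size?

n = 124

For a proportion with margin E = 0.05 at 80% confidence, z = 1.282.
n = p̂(1−p̂)(z/E)² = 0.664 × 0.336 × (1.282/0.05)² = 146.67 — call this n₀.
Finite-population correction with N = 776: n = n₀ / (1 + (n₀−1)/N) = 146.67 / 1.188 = 123.46
Round up: n = 124.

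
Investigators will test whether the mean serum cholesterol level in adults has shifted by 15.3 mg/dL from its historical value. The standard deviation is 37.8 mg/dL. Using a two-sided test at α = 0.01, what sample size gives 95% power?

For a one-sample z-test, n = ((z_{α/2} + z_β)·σ/δ)².
z_{α/2} = 2.576 (two-sided α = 0.01); z_β = 1.645 (power 95% → β = 0.05).
n = (4.221 × 37.8 / 15.3)² = 108.75
Round up: n = 109.

n = 109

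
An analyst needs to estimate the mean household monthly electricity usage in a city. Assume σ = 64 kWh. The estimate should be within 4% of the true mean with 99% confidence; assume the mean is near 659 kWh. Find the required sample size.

n = 40

For a mean, the margin of error is E = z·σ/√n, so n = (zσ/E)².
At 99% confidence, z = 2.576.
E = 4% of 659 = 26.36 kWh.
n = (2.576 × 64 / 26.36)² = 39.12
Round up: n = 40.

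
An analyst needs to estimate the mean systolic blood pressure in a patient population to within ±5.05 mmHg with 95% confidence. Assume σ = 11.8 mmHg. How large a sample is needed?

For a mean, the margin of error is E = z·σ/√n, so n = (zσ/E)².
At 95% confidence, z = 1.960.
n = (1.960 × 11.8 / 5.05)² = 20.97
Round up: n = 21.

n = 21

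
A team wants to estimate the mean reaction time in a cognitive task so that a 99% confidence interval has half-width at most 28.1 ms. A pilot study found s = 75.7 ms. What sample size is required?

For a mean, the margin of error is E = z·σ/√n, so n = (zσ/E)².
At 99% confidence, z = 2.576.
n = (2.576 × 75.7 / 28.1)² = 48.16
Round up: n = 49.

49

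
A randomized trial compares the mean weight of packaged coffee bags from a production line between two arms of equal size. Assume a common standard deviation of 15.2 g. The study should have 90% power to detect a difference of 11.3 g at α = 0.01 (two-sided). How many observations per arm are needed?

54 per group

For two equal groups, n per group = 2·((z_{α/2} + z_β)·σ/δ)².
z_{α/2} = 2.576; z_β = 1.282 (power 90%).
n = 2 × (3.858 × 15.2 / 11.3)² = 2 × 26.93 = 53.86
Round up: n = 54 per group.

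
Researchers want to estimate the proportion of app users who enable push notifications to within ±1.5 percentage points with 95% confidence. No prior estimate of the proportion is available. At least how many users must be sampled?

For a proportion with margin E = 0.015 at 95% confidence, z = 1.960.
With no prior estimate, use p = 0.5, which maximizes p(1−p) at 0.25.
n = 0.25 × (z/E)² = 0.25 × (1.960/0.015)² = 4268.44
Round up: n = 4269.

4269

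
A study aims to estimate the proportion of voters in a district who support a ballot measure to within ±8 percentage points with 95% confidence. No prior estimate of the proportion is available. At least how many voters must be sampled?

n = 151

For a proportion with margin E = 0.08 at 95% confidence, z = 1.960.
With no prior estimate, use p = 0.5, which maximizes p(1−p) at 0.25.
n = 0.25 × (z/E)² = 0.25 × (1.960/0.08)² = 150.06
Round up: n = 151.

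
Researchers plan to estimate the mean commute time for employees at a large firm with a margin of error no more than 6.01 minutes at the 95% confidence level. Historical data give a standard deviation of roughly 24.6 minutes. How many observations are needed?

For a mean, the margin of error is E = z·σ/√n, so n = (zσ/E)².
At 95% confidence, z = 1.960.
n = (1.960 × 24.6 / 6.01)² = 64.36
Round up: n = 65.

65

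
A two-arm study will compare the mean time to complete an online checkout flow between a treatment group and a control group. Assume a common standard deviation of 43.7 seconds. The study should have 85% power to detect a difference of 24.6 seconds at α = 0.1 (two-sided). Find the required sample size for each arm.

For two equal groups, n per group = 2·((z_{α/2} + z_β)·σ/δ)².
z_{α/2} = 1.645; z_β = 1.036 (power 85%).
n = 2 × (2.681 × 43.7 / 24.6)² = 2 × 22.68 = 45.36
Round up: n = 46 per group.

46 per group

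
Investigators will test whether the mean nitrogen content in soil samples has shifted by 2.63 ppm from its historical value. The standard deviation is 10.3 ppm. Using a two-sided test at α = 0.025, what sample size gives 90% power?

For a one-sample z-test, n = ((z_{α/2} + z_β)·σ/δ)².
z_{α/2} = 2.241 (two-sided α = 0.025); z_β = 1.282 (power 90% → β = 0.1).
n = (3.523 × 10.3 / 2.63)² = 190.37
Round up: n = 191.

n = 191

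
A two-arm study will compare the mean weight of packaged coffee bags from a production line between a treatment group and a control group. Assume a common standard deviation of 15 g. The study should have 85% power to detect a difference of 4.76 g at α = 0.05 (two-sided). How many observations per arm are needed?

179 per group

For two equal groups, n per group = 2·((z_{α/2} + z_β)·σ/δ)².
z_{α/2} = 1.960; z_β = 1.036 (power 85%).
n = 2 × (2.996 × 15 / 4.76)² = 2 × 89.14 = 178.28
Round up: n = 179 per group.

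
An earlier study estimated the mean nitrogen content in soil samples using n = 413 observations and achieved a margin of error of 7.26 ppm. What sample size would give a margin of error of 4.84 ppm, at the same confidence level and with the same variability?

Margin of error scales as 1/√n, so n₂ = n₁·(E₁/E₂)².
n₂ = 413 × (7.26/4.84)² = 413 × 2.25 = 929.25
Round up: n₂ = 930.

n = 930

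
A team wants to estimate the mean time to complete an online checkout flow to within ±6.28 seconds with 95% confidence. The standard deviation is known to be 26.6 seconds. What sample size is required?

For a mean, the margin of error is E = z·σ/√n, so n = (zσ/E)².
At 95% confidence, z = 1.960.
n = (1.960 × 26.6 / 6.28)² = 68.92
Round up: n = 69.

69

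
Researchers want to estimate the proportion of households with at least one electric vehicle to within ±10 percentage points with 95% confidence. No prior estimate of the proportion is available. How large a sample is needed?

n = 97

For a proportion with margin E = 0.1 at 95% confidence, z = 1.960.
With no prior estimate, use p = 0.5, which maximizes p(1−p) at 0.25.
n = 0.25 × (z/E)² = 0.25 × (1.960/0.1)² = 96.04
Round up: n = 97.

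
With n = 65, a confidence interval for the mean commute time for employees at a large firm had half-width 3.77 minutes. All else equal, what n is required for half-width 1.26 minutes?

Margin of error scales as 1/√n, so n₂ = n₁·(E₁/E₂)².
n₂ = 65 × (3.77/1.26)² = 65 × 8.952 = 581.88
Round up: n₂ = 582.

582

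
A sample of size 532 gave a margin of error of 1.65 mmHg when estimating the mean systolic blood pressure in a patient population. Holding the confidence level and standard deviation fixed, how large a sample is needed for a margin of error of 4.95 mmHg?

n = 60

Margin of error scales as 1/√n, so n₂ = n₁·(E₁/E₂)².
n₂ = 532 × (1.65/4.95)² = 532 × 0.1111 = 59.11
Round up: n₂ = 60.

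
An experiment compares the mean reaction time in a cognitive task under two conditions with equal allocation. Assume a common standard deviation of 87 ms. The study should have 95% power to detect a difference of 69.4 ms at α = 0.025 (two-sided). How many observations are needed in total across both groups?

For two equal groups, n per group = 2·((z_{α/2} + z_β)·σ/δ)².
z_{α/2} = 2.241; z_β = 1.645 (power 95%).
n = 2 × (3.886 × 87 / 69.4)² = 2 × 23.73 = 47.46
Round up: n = 48 per group.
Total across both groups: 2 × 48 = 96.

96 total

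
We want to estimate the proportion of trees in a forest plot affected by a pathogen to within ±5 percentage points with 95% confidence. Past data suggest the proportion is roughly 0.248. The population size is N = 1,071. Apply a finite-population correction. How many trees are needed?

227

For a proportion with margin E = 0.05 at 95% confidence, z = 1.960.
n = p̂(1−p̂)(z/E)² = 0.248 × 0.752 × (1.960/0.05)² = 286.58 — call this n₀.
Finite-population correction with N = 1,071: n = n₀ / (1 + (n₀−1)/N) = 286.58 / 1.267 = 226.19
Round up: n = 227.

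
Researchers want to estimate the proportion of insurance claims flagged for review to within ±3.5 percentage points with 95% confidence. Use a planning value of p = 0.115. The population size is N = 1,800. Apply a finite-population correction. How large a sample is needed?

For a proportion with margin E = 0.035 at 95% confidence, z = 1.960.
n = p̂(1−p̂)(z/E)² = 0.115 × 0.885 × (1.960/0.035)² = 319.17 — call this n₀.
Finite-population correction with N = 1,800: n = n₀ / (1 + (n₀−1)/N) = 319.17 / 1.177 = 271.17
Round up: n = 272.

272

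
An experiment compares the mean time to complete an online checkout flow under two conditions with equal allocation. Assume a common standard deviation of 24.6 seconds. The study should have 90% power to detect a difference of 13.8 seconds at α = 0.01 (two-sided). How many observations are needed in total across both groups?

190 total

For two equal groups, n per group = 2·((z_{α/2} + z_β)·σ/δ)².
z_{α/2} = 2.576; z_β = 1.282 (power 90%).
n = 2 × (3.858 × 24.6 / 13.8)² = 2 × 47.30 = 94.60
Round up: n = 95 per group.
Total across both groups: 2 × 95 = 190.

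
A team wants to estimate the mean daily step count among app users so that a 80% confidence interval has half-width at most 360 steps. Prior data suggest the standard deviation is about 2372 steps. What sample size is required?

n = 72

For a mean, the margin of error is E = z·σ/√n, so n = (zσ/E)².
At 80% confidence, z = 1.282.
n = (1.282 × 2372 / 360)² = 71.35
Round up: n = 72.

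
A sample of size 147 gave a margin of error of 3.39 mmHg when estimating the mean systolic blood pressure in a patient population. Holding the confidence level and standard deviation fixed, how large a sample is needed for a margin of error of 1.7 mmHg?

Margin of error scales as 1/√n, so n₂ = n₁·(E₁/E₂)².
n₂ = 147 × (3.39/1.7)² = 147 × 3.977 = 584.62
Round up: n₂ = 585.

n = 585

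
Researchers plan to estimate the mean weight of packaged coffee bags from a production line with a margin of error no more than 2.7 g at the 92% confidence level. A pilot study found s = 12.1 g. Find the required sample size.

62

For a mean, the margin of error is E = z·σ/√n, so n = (zσ/E)².
At 92% confidence, z = 1.751.
n = (1.751 × 12.1 / 2.7)² = 61.58
Round up: n = 62.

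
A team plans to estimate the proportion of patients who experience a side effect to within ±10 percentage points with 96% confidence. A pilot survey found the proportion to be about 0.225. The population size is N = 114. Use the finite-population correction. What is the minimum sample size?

For a proportion with margin E = 0.1 at 96% confidence, z = 2.054.
n = p̂(1−p̂)(z/E)² = 0.225 × 0.775 × (2.054/0.1)² = 73.57 — call this n₀.
Finite-population correction with N = 114: n = n₀ / (1 + (n₀−1)/N) = 73.57 / 1.637 = 44.94
Round up: n = 45.

45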